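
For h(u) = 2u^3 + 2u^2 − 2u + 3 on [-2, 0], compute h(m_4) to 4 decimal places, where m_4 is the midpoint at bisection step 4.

0.5977

h(-1) = 5 > 0, so the root lies in [-2, -1]
h(-1.5) = 3.75 > 0, so the root lies in [-2, -1.5]
h(-1.75) = 1.90625 > 0, so the root lies in [-2, -1.75]
h(-1.875) = 0.5977 > 0, so the root lies in [-2, -1.875]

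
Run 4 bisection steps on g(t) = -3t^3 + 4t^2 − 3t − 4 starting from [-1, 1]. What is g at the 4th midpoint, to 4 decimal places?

m = 0, g(m) = -4 (−); new bracket [-1, 0]
m = -0.5, g(m) = -1.125 (−); new bracket [-1, -0.5]
m = -0.75, g(m) = 1.765625 (+); new bracket [-0.75, -0.5]
m = -0.625, g(m) = 0.1699 (+); new bracket [-0.625, -0.5]

0.1699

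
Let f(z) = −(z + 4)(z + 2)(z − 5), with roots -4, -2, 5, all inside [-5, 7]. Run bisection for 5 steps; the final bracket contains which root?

5

midpoint 1: f = 60 > 0 → [1, 7]
midpoint 4: f = 48 > 0 → [4, 7]
midpoint 5.5: f = -35.625 < 0 → [4, 5.5]
midpoint 4.75: f = 14.7656 > 0 → [4.75, 5.5]
midpoint 5.125: f = -8.127 < 0 → [4.75, 5.125]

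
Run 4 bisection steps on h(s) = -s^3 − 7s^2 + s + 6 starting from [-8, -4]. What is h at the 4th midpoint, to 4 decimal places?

h(-6) = -36 < 0, so the root lies in [-8, -6]
h(-7) = -1 < 0, so the root lies in [-8, -7]
h(-7.5) = 26.625 > 0, so the root lies in [-7.5, -7]
h(-7.25) = 11.8906 > 0, so the root lies in [-7.25, -7]

11.8906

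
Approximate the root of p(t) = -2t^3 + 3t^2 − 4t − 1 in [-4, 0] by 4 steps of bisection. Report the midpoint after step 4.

-0.25

midpoint -2: p = 35 > 0 → [-2, 0]
midpoint -1: p = 8 > 0 → [-1, 0]
midpoint -0.5: p = 2 > 0 → [-0.5, 0]
midpoint -0.25: p = 0.2188 > 0 → [-0.25, 0]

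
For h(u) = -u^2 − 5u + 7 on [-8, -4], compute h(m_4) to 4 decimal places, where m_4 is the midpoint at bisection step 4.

-0.8125

u = -6 gives h = 1, positive; keep [-8, -6]
u = -7 gives h = -7, negative; keep [-7, -6]
u = -6.5 gives h = -2.75, negative; keep [-6.5, -6]
u = -6.25 gives h = -0.8125, negative; keep [-6.25, -6]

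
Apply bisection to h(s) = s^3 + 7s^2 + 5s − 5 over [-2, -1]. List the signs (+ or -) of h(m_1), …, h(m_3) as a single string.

-++

s = -1.5 gives h = -0.125, negative; keep [-2, -1.5]
s = -1.75 gives h = 2.328125, positive; keep [-1.75, -1.5]
s = -1.625 gives h = 1.068359, positive; keep [-1.625, -1.5]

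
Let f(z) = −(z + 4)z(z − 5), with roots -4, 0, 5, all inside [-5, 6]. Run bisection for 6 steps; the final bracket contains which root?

5

midpoint 0.5: f = 10.125 > 0 → [0.5, 6]
midpoint 3.25: f = 41.234375 > 0 → [3.25, 6]
midpoint 4.625: f = 14.958984 > 0 → [4.625, 6]
midpoint 5.3125: f = -15.4602 < 0 → [4.625, 5.3125]
midpoint 4.96875: f = 1.3926 > 0 → [4.96875, 5.3125]
midpoint 5.140625: f = -6.6078 < 0 → [4.96875, 5.140625]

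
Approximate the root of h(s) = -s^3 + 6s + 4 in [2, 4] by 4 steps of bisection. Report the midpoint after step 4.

h(3) = -5 < 0, so the root lies in [2, 3]
h(2.5) = 3.375 > 0, so the root lies in [2.5, 3]
h(2.75) = -0.296875 < 0, so the root lies in [2.5, 2.75]
h(2.625) = 1.6621 > 0, so the root lies in [2.625, 2.75]

2.625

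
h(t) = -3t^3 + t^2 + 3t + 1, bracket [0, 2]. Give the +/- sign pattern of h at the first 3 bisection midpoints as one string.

+-+

midpoint 1: h = 2 > 0 → [1, 2]
midpoint 1.5: h = -2.375 < 0 → [1, 1.5]
midpoint 1.25: h = 0.453125 > 0 → [1.25, 1.5]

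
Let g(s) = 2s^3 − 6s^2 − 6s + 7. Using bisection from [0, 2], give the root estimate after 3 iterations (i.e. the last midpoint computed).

m = 1, g(m) = -3 (−); new bracket [0, 1]
m = 0.5, g(m) = 2.75 (+); new bracket [0.5, 1]
m = 0.75, g(m) = -0.03125 (−); new bracket [0.5, 0.75]

0.75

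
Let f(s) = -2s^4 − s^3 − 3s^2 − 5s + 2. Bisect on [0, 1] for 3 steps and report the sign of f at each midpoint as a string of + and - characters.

-+-

midpoint 0.5: f = -1.5 < 0 → [0, 0.5]
midpoint 0.25: f = 0.539062 > 0 → [0.25, 0.5]
midpoint 0.375: f = -0.38916 < 0 → [0.25, 0.375]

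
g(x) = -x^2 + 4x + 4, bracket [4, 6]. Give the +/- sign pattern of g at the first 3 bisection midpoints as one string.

x = 5 gives g = -1, negative; keep [4, 5]
x = 4.5 gives g = 1.75, positive; keep [4.5, 5]
x = 4.75 gives g = 0.4375, positive; keep [4.75, 5]

-++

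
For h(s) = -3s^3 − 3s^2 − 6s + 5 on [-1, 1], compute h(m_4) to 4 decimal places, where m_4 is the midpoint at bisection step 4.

midpoint 0: h = 5 > 0 → [0, 1]
midpoint 0.5: h = 0.875 > 0 → [0.5, 1]
midpoint 0.75: h = -2.453125 < 0 → [0.5, 0.75]
midpoint 0.625: h = -0.6543 < 0 → [0.5, 0.625]

-0.6543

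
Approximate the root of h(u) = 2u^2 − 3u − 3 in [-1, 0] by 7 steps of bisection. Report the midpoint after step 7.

-0.6796875

m = -0.5, h(m) = -1 (−); new bracket [-1, -0.5]
m = -0.75, h(m) = 0.375 (+); new bracket [-0.75, -0.5]
m = -0.625, h(m) = -0.34375 (−); new bracket [-0.75, -0.625]
m = -0.6875, h(m) = 0.0078 (+); new bracket [-0.6875, -0.625]
m = -0.65625, h(m) = -0.1699 (−); new bracket [-0.6875, -0.65625]
m = -0.671875, h(m) = -0.0815 (−); new bracket [-0.6875, -0.671875]
m = -0.6796875, h(m) = -0.037 (−); new bracket [-0.6875, -0.6796875]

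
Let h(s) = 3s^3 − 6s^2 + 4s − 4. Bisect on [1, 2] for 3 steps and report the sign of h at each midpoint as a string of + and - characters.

-+-

midpoint 1.5: h = -1.375 < 0 → [1.5, 2]
midpoint 1.75: h = 0.703125 > 0 → [1.5, 1.75]
midpoint 1.625: h = -0.470703 < 0 → [1.625, 1.75]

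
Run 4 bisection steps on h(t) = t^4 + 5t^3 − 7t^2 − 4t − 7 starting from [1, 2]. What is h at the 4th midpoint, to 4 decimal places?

-1.5473

h(1.5) = -6.8125 < 0, so the root lies in [1.5, 2]
h(1.75) = 0.738281 > 0, so the root lies in [1.5, 1.75]
h(1.625) = -3.556396 < 0, so the root lies in [1.625, 1.75]
h(1.6875) = -1.5473 < 0, so the root lies in [1.6875, 1.75]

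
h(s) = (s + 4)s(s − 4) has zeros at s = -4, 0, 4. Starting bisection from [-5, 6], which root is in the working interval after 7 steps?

4

midpoint 0.5: h = -7.875 < 0 → [0.5, 6]
midpoint 3.25: h = -17.671875 < 0 → [3.25, 6]
midpoint 4.625: h = 24.931641 > 0 → [3.25, 4.625]
midpoint 3.9375: h = -1.9534 < 0 → [3.9375, 4.625]
midpoint 4.28125: h = 9.9715 > 0 → [3.9375, 4.28125]
midpoint 4.109375: h = 3.6449 > 0 → [3.9375, 4.109375]
midpoint 4.0234375: h = 0.7566 > 0 → [3.9375, 4.0234375]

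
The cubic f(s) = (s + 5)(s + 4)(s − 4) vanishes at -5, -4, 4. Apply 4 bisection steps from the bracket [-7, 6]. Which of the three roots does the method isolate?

f(-0.5) = -70.875 < 0, so the root lies in [-0.5, 6]
f(2.75) = -65.390625 < 0, so the root lies in [2.75, 6]
f(4.375) = 29.443359 > 0, so the root lies in [2.75, 4.375]
f(3.5625) = -28.3298 < 0, so the root lies in [3.5625, 4.375]

4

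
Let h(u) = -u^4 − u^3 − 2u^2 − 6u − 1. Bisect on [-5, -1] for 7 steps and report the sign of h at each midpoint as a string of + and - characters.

--+-++-

midpoint -3: h = -55 < 0 → [-3, -1]
midpoint -2: h = -5 < 0 → [-2, -1]
midpoint -1.5: h = 1.8125 > 0 → [-2, -1.5]
midpoint -1.75: h = -0.6445 < 0 → [-1.75, -1.5]
midpoint -1.625: h = 0.7869 > 0 → [-1.75, -1.625]
midpoint -1.6875: h = 0.126 > 0 → [-1.75, -1.6875]
midpoint -1.71875: h = -0.2451 < 0 → [-1.71875, -1.6875]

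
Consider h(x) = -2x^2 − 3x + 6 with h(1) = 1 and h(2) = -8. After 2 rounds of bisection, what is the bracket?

[1, 1.25]

h(1.5) = -3 < 0, so the root lies in [1, 1.5]
h(1.25) = -0.875 < 0, so the root lies in [1, 1.25]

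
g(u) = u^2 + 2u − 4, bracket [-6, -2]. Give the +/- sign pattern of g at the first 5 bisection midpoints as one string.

+-++-

g(-4) = 4 > 0, so the root lies in [-4, -2]
g(-3) = -1 < 0, so the root lies in [-4, -3]
g(-3.5) = 1.25 > 0, so the root lies in [-3.5, -3]
g(-3.25) = 0.0625 > 0, so the root lies in [-3.25, -3]
g(-3.125) = -0.4844 < 0, so the root lies in [-3.25, -3.125]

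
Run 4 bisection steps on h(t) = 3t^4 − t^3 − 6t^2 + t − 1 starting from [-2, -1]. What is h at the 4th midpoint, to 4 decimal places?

0.9446

midpoint -1.5: h = 2.5625 > 0 → [-1.5, -1]
midpoint -1.25: h = -2.347656 < 0 → [-1.5, -1.25]
midpoint -1.375: h = -0.395752 < 0 → [-1.5, -1.375]
midpoint -1.4375: h = 0.9446 > 0 → [-1.4375, -1.375]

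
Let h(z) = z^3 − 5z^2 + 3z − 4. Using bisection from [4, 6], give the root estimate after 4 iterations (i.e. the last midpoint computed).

m = 5, h(m) = 11 (+); new bracket [4, 5]
m = 4.5, h(m) = -0.625 (−); new bracket [4.5, 5]
m = 4.75, h(m) = 4.609375 (+); new bracket [4.5, 4.75]
m = 4.625, h(m) = 1.8535 (+); new bracket [4.5, 4.625]

4.625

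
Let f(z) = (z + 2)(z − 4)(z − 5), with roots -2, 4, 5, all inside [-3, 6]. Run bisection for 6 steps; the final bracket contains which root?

m = 1.5, f(m) = 30.625 (+); new bracket [-3, 1.5]
m = -0.75, f(m) = 34.140625 (+); new bracket [-3, -0.75]
m = -1.875, f(m) = 5.048828 (+); new bracket [-3, -1.875]
m = -2.4375, f(m) = -20.947 (−); new bracket [-2.4375, -1.875]
m = -2.15625, f(m) = -6.8837 (−); new bracket [-2.15625, -1.875]
m = -2.015625, f(m) = -0.6594 (−); new bracket [-2.015625, -1.875]

-2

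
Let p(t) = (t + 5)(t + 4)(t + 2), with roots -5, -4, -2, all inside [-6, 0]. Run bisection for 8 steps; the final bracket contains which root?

-2

midpoint -3: p = -2 < 0 → [-3, 0]
midpoint -1.5: p = 4.375 > 0 → [-3, -1.5]
midpoint -2.25: p = -1.203125 < 0 → [-2.25, -1.5]
midpoint -1.875: p = 0.8301 > 0 → [-2.25, -1.875]
midpoint -2.0625: p = -0.3557 < 0 → [-2.0625, -1.875]
midpoint -1.96875: p = 0.1924 > 0 → [-2.0625, -1.96875]
midpoint -2.015625: p = -0.0925 < 0 → [-2.015625, -1.96875]
midpoint -1.9921875: p = 0.0472 > 0 → [-2.015625, -1.9921875]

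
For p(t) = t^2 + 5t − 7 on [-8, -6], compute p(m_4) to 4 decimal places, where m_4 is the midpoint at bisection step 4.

p(-7) = 7 > 0, so the root lies in [-7, -6]
p(-6.5) = 2.75 > 0, so the root lies in [-6.5, -6]
p(-6.25) = 0.8125 > 0, so the root lies in [-6.25, -6]
p(-6.125) = -0.1094 < 0, so the root lies in [-6.25, -6.125]

-0.1094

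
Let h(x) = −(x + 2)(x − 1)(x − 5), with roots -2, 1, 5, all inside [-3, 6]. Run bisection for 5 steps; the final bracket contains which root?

m = 1.5, h(m) = 6.125 (+); new bracket [1.5, 6]
m = 3.75, h(m) = 19.765625 (+); new bracket [3.75, 6]
m = 4.875, h(m) = 3.330078 (+); new bracket [4.875, 6]
m = 5.4375, h(m) = -14.4392 (−); new bracket [4.875, 5.4375]
m = 5.15625, h(m) = -4.6474 (−); new bracket [4.875, 5.15625]

5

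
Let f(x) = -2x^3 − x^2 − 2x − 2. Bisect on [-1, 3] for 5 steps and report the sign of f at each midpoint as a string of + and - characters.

x = 1 gives f = -7, negative; keep [-1, 1]
x = 0 gives f = -2, negative; keep [-1, 0]
x = -0.5 gives f = -1, negative; keep [-1, -0.5]
x = -0.75 gives f = -0.2188, negative; keep [-1, -0.75]
x = -0.875 gives f = 0.3242, positive; keep [-0.875, -0.75]

----+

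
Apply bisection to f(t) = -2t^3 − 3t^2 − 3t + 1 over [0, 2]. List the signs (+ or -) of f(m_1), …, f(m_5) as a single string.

--+--

t = 1 gives f = -7, negative; keep [0, 1]
t = 0.5 gives f = -1.5, negative; keep [0, 0.5]
t = 0.25 gives f = 0.03125, positive; keep [0.25, 0.5]
t = 0.375 gives f = -0.6523, negative; keep [0.25, 0.375]
t = 0.3125 gives f = -0.2915, negative; keep [0.25, 0.3125]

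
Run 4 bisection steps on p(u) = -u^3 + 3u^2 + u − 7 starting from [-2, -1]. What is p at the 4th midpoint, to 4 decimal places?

m = -1.5, p(m) = 1.625 (+); new bracket [-1.5, -1]
m = -1.25, p(m) = -1.609375 (−); new bracket [-1.5, -1.25]
m = -1.375, p(m) = -0.103516 (−); new bracket [-1.5, -1.375]
m = -1.4375, p(m) = 0.7322 (+); new bracket [-1.4375, -1.375]

0.7322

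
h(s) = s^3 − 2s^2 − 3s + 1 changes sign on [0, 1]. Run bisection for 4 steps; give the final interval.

h(0.5) = -0.875 < 0, so the root lies in [0, 0.5]
h(0.25) = 0.140625 > 0, so the root lies in [0.25, 0.5]
h(0.375) = -0.353516 < 0, so the root lies in [0.25, 0.375]
h(0.3125) = -0.1023 < 0, so the root lies in [0.25, 0.3125]

[0.25, 0.3125]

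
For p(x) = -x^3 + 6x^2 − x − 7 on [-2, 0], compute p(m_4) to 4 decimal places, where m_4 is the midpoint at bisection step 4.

-0.8613

m = -1, p(m) = 1 (+); new bracket [-1, 0]
m = -0.5, p(m) = -4.875 (−); new bracket [-1, -0.5]
m = -0.75, p(m) = -2.453125 (−); new bracket [-1, -0.75]
m = -0.875, p(m) = -0.8613 (−); new bracket [-1, -0.875]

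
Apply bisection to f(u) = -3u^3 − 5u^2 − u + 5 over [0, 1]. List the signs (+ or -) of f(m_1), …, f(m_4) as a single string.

u = 0.5 gives f = 2.875, positive; keep [0.5, 1]
u = 0.75 gives f = 0.171875, positive; keep [0.75, 1]
u = 0.875 gives f = -1.712891, negative; keep [0.75, 0.875]
u = 0.8125 gives f = -0.7224, negative; keep [0.75, 0.8125]

++--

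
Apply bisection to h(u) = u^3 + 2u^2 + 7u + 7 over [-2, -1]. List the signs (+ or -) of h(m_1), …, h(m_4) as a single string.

--+-

midpoint -1.5: h = -2.375 < 0 → [-1.5, -1]
midpoint -1.25: h = -0.578125 < 0 → [-1.25, -1]
midpoint -1.125: h = 0.232422 > 0 → [-1.25, -1.125]
midpoint -1.1875: h = -0.1667 < 0 → [-1.1875, -1.125]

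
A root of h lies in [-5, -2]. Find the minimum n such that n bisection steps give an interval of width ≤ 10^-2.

Width after n steps is 3/2^n. Need 2^n ≥ 3/10^-2 = 300.
2^8 = 256 < 300 ≤ 2^9 = 512, so n = 9.

9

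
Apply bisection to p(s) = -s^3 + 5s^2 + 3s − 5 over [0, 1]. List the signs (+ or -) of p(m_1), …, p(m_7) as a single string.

m = 0.5, p(m) = -2.375 (−); new bracket [0.5, 1]
m = 0.75, p(m) = -0.359375 (−); new bracket [0.75, 1]
m = 0.875, p(m) = 0.783203 (+); new bracket [0.75, 0.875]
m = 0.8125, p(m) = 0.2019 (+); new bracket [0.75, 0.8125]
m = 0.78125, p(m) = -0.0813 (−); new bracket [0.78125, 0.8125]
m = 0.796875, p(m) = 0.0597 (+); new bracket [0.78125, 0.796875]
m = 0.7890625, p(m) = -0.011 (−); new bracket [0.7890625, 0.796875]

--++-+-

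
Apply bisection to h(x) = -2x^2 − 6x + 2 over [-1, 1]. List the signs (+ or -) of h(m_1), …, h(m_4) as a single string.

+-+-

h(0) = 2 > 0, so the root lies in [0, 1]
h(0.5) = -1.5 < 0, so the root lies in [0, 0.5]
h(0.25) = 0.375 > 0, so the root lies in [0.25, 0.5]
h(0.375) = -0.5312 < 0, so the root lies in [0.25, 0.375]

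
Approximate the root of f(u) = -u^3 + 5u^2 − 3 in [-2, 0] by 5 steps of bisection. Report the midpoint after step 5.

u = -1 gives f = 3, positive; keep [-1, 0]
u = -0.5 gives f = -1.625, negative; keep [-1, -0.5]
u = -0.75 gives f = 0.234375, positive; keep [-0.75, -0.5]
u = -0.625 gives f = -0.8027, negative; keep [-0.75, -0.625]
u = -0.6875 gives f = -0.3118, negative; keep [-0.75, -0.6875]

-0.6875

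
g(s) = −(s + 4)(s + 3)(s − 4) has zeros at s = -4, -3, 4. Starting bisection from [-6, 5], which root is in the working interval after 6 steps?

m = -0.5, g(m) = 39.375 (+); new bracket [-0.5, 5]
m = 2.25, g(m) = 57.421875 (+); new bracket [2.25, 5]
m = 3.625, g(m) = 18.943359 (+); new bracket [3.625, 5]
m = 4.3125, g(m) = -18.9954 (−); new bracket [3.625, 4.3125]
m = 3.96875, g(m) = 1.7354 (+); new bracket [3.96875, 4.3125]
m = 4.140625, g(m) = -8.1744 (−); new bracket [3.96875, 4.140625]

4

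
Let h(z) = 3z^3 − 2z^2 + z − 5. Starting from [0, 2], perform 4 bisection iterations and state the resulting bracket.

[1.25, 1.375]

midpoint 1: h = -3 < 0 → [1, 2]
midpoint 1.5: h = 2.125 > 0 → [1, 1.5]
midpoint 1.25: h = -1.015625 < 0 → [1.25, 1.5]
midpoint 1.375: h = 0.3926 > 0 → [1.25, 1.375]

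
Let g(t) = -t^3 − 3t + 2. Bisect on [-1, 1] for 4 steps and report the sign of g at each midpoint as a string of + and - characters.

midpoint 0: g = 2 > 0 → [0, 1]
midpoint 0.5: g = 0.375 > 0 → [0.5, 1]
midpoint 0.75: g = -0.671875 < 0 → [0.5, 0.75]
midpoint 0.625: g = -0.1191 < 0 → [0.5, 0.625]

++--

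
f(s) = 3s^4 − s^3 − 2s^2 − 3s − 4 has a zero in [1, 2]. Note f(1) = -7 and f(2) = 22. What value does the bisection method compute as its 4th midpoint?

1.5625

midpoint 1.5: f = -1.1875 < 0 → [1.5, 2]
midpoint 1.75: f = 7.402344 > 0 → [1.5, 1.75]
midpoint 1.625: f = 2.471436 > 0 → [1.5, 1.625]
midpoint 1.5625: f = 0.4964 > 0 → [1.5, 1.5625]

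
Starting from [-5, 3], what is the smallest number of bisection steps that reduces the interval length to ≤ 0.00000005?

Width after n steps is 8/2^n. Need 2^n ≥ 8/0.00000005 = 160000000.
2^27 = 134217728 < 160000000 ≤ 2^28 = 268435456, so n = 28.

28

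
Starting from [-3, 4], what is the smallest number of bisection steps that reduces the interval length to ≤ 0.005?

11

Width after n steps is 7/2^n. Need 2^n ≥ 7/0.005 = 1400.
2^10 = 1024 < 1400 ≤ 2^11 = 2048, so n = 11.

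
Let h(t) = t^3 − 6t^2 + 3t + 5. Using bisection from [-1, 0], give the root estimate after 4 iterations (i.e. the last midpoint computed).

-0.6875

m = -0.5, h(m) = 1.875 (+); new bracket [-1, -0.5]
m = -0.75, h(m) = -1.046875 (−); new bracket [-0.75, -0.5]
m = -0.625, h(m) = 0.537109 (+); new bracket [-0.75, -0.625]
m = -0.6875, h(m) = -0.2234 (−); new bracket [-0.6875, -0.625]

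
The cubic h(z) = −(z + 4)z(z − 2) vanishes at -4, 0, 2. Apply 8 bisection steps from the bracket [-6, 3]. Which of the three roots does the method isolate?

-4

m = -1.5, h(m) = -13.125 (−); new bracket [-6, -1.5]
m = -3.75, h(m) = -5.390625 (−); new bracket [-6, -3.75]
m = -4.875, h(m) = 29.326172 (+); new bracket [-4.875, -3.75]
m = -4.3125, h(m) = 8.5071 (+); new bracket [-4.3125, -3.75]
m = -4.03125, h(m) = 0.7598 (+); new bracket [-4.03125, -3.75]
m = -3.890625, h(m) = -2.5067 (−); new bracket [-4.03125, -3.890625]
m = -3.9609375, h(m) = -0.9223 (−); new bracket [-4.03125, -3.9609375]
m = -3.99609375, h(m) = -0.0936 (−); new bracket [-4.03125, -3.99609375]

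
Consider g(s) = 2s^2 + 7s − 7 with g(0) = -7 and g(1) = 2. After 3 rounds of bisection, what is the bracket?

[0.75, 0.875]

s = 0.5 gives g = -3, negative; keep [0.5, 1]
s = 0.75 gives g = -0.625, negative; keep [0.75, 1]
s = 0.875 gives g = 0.65625, positive; keep [0.75, 0.875]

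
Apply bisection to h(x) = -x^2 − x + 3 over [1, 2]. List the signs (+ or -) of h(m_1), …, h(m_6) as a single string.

h(1.5) = -0.75 < 0, so the root lies in [1, 1.5]
h(1.25) = 0.1875 > 0, so the root lies in [1.25, 1.5]
h(1.375) = -0.265625 < 0, so the root lies in [1.25, 1.375]
h(1.3125) = -0.0352 < 0, so the root lies in [1.25, 1.3125]
h(1.28125) = 0.0771 > 0, so the root lies in [1.28125, 1.3125]
h(1.296875) = 0.0212 > 0, so the root lies in [1.296875, 1.3125]

-+--++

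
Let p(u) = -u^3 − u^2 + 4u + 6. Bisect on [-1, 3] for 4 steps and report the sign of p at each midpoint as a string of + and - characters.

u = 1 gives p = 8, positive; keep [1, 3]
u = 2 gives p = 2, positive; keep [2, 3]
u = 2.5 gives p = -5.875, negative; keep [2, 2.5]
u = 2.25 gives p = -1.4531, negative; keep [2, 2.25]

++--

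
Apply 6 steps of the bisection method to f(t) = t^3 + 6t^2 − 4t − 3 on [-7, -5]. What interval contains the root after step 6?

m = -6, f(m) = 21 (+); new bracket [-7, -6]
m = -6.5, f(m) = 1.875 (+); new bracket [-7, -6.5]
m = -6.75, f(m) = -10.171875 (−); new bracket [-6.75, -6.5]
m = -6.625, f(m) = -3.9316 (−); new bracket [-6.625, -6.5]
m = -6.5625, f(m) = -0.9749 (−); new bracket [-6.5625, -6.5]
m = -6.53125, f(m) = 0.4633 (+); new bracket [-6.5625, -6.53125]

[-6.5625, -6.53125]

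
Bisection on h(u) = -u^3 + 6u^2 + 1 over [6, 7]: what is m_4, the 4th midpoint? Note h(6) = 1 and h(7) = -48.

h(6.5) = -20.125 < 0, so the root lies in [6, 6.5]
h(6.25) = -8.765625 < 0, so the root lies in [6, 6.25]
h(6.125) = -3.689453 < 0, so the root lies in [6, 6.125]
h(6.0625) = -1.2971 < 0, so the root lies in [6, 6.0625]

6.0625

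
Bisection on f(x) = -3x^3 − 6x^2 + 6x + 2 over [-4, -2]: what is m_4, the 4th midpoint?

midpoint -3: f = 11 > 0 → [-3, -2]
midpoint -2.5: f = -3.625 < 0 → [-3, -2.5]
midpoint -2.75: f = 2.515625 > 0 → [-2.75, -2.5]
midpoint -2.625: f = -0.8301 < 0 → [-2.75, -2.625]

-2.625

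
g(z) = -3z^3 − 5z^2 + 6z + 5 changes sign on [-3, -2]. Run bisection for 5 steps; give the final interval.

[-2.25, -2.21875]

z = -2.5 gives g = 5.625, positive; keep [-2.5, -2]
z = -2.25 gives g = 0.359375, positive; keep [-2.25, -2]
z = -2.125 gives g = -1.541016, negative; keep [-2.25, -2.125]
z = -2.1875 gives g = -0.6482, negative; keep [-2.25, -2.1875]
z = -2.21875 gives g = -0.159, negative; keep [-2.25, -2.21875]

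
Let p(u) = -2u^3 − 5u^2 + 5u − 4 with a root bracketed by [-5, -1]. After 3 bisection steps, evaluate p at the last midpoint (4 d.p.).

m = -3, p(m) = -10 (−); new bracket [-5, -3]
m = -4, p(m) = 24 (+); new bracket [-4, -3]
m = -3.5, p(m) = 3 (+); new bracket [-3.5, -3]

3.0000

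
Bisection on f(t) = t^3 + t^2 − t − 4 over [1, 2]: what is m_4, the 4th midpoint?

1.4375

midpoint 1.5: f = 0.125 > 0 → [1, 1.5]
midpoint 1.25: f = -1.734375 < 0 → [1.25, 1.5]
midpoint 1.375: f = -0.884766 < 0 → [1.375, 1.5]
midpoint 1.4375: f = -0.4006 < 0 → [1.4375, 1.5]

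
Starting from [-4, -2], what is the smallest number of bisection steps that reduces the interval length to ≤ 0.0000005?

22

Width after n steps is 2/2^n. Need 2^n ≥ 2/0.0000005 = 4000000.
2^21 = 2097152 < 4000000 ≤ 2^22 = 4194304, so n = 22.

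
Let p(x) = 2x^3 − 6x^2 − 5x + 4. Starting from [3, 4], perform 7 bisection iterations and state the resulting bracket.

x = 3.5 gives p = -1.25, negative; keep [3.5, 4]
x = 3.75 gives p = 6.34375, positive; keep [3.5, 3.75]
x = 3.625 gives p = 2.300781, positive; keep [3.5, 3.625]
x = 3.5625 gives p = 0.4653, positive; keep [3.5, 3.5625]
x = 3.53125 gives p = -0.4072, negative; keep [3.53125, 3.5625]
x = 3.546875 gives p = 0.0254, positive; keep [3.53125, 3.546875]
x = 3.5390625 gives p = -0.1918, negative; keep [3.5390625, 3.546875]

[3.5390625, 3.546875]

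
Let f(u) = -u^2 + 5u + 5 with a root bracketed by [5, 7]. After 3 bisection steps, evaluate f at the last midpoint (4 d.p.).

midpoint 6: f = -1 < 0 → [5, 6]
midpoint 5.5: f = 2.25 > 0 → [5.5, 6]
midpoint 5.75: f = 0.6875 > 0 → [5.75, 6]

0.6875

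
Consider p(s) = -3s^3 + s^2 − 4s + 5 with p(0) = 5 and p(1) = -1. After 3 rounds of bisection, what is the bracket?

midpoint 0.5: p = 2.875 > 0 → [0.5, 1]
midpoint 0.75: p = 1.296875 > 0 → [0.75, 1]
midpoint 0.875: p = 0.255859 > 0 → [0.875, 1]

[0.875, 1]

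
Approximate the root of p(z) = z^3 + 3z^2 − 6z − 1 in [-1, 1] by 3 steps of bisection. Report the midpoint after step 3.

-0.25

midpoint 0: p = -1 < 0 → [-1, 0]
midpoint -0.5: p = 2.625 > 0 → [-0.5, 0]
midpoint -0.25: p = 0.671875 > 0 → [-0.25, 0]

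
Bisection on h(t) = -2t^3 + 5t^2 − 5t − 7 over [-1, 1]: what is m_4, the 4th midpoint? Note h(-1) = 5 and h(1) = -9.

midpoint 0: h = -7 < 0 → [-1, 0]
midpoint -0.5: h = -3 < 0 → [-1, -0.5]
midpoint -0.75: h = 0.40625 > 0 → [-0.75, -0.5]
midpoint -0.625: h = -1.4336 < 0 → [-0.75, -0.625]

-0.625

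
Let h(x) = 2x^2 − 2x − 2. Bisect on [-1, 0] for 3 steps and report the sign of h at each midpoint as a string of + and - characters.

h(-0.5) = -0.5 < 0, so the root lies in [-1, -0.5]
h(-0.75) = 0.625 > 0, so the root lies in [-0.75, -0.5]
h(-0.625) = 0.03125 > 0, so the root lies in [-0.625, -0.5]

-++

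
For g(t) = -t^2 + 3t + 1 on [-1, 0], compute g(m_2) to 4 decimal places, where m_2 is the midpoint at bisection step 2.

0.1875

t = -0.5 gives g = -0.75, negative; keep [-0.5, 0]
t = -0.25 gives g = 0.1875, positive; keep [-0.5, -0.25]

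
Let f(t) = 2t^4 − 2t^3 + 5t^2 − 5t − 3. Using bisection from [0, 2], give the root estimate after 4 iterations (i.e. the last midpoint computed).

1.375

f(1) = -3 < 0, so the root lies in [1, 2]
f(1.5) = 4.125 > 0, so the root lies in [1, 1.5]
f(1.25) = -0.460938 < 0, so the root lies in [1.25, 1.5]
f(1.375) = 1.5278 > 0, so the root lies in [1.25, 1.375]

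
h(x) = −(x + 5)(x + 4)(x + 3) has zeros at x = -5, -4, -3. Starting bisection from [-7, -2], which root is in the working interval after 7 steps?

-5

m = -4.5, h(m) = -0.375 (−); new bracket [-7, -4.5]
m = -5.75, h(m) = 3.609375 (+); new bracket [-5.75, -4.5]
m = -5.125, h(m) = 0.298828 (+); new bracket [-5.125, -4.5]
m = -4.8125, h(m) = -0.2761 (−); new bracket [-5.125, -4.8125]
m = -4.96875, h(m) = -0.0596 (−); new bracket [-5.125, -4.96875]
m = -5.046875, h(m) = 0.1004 (+); new bracket [-5.046875, -4.96875]
m = -5.0078125, h(m) = 0.0158 (+); new bracket [-5.0078125, -4.96875]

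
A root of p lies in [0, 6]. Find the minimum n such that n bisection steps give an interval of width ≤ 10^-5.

Width after n steps is 6/2^n. Need 2^n ≥ 6/10^-5 = 600000.
2^19 = 524288 < 600000 ≤ 2^20 = 1048576, so n = 20.

20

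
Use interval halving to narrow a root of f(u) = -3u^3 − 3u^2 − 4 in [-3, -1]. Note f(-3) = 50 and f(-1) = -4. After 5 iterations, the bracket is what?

f(-2) = 8 > 0, so the root lies in [-2, -1]
f(-1.5) = -0.625 < 0, so the root lies in [-2, -1.5]
f(-1.75) = 2.890625 > 0, so the root lies in [-1.75, -1.5]
f(-1.625) = 0.9512 > 0, so the root lies in [-1.625, -1.5]
f(-1.5625) = 0.1199 > 0, so the root lies in [-1.5625, -1.5]

[-1.5625, -1.5]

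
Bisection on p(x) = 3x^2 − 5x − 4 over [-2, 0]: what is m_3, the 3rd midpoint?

midpoint -1: p = 4 > 0 → [-1, 0]
midpoint -0.5: p = -0.75 < 0 → [-1, -0.5]
midpoint -0.75: p = 1.4375 > 0 → [-0.75, -0.5]

-0.75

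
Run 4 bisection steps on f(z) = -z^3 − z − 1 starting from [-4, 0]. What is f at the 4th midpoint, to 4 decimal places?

0.1719

midpoint -2: f = 9 > 0 → [-2, 0]
midpoint -1: f = 1 > 0 → [-1, 0]
midpoint -0.5: f = -0.375 < 0 → [-1, -0.5]
midpoint -0.75: f = 0.1719 > 0 → [-0.75, -0.5]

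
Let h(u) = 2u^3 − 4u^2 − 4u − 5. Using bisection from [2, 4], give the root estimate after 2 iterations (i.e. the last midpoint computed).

2.5

m = 3, h(m) = 1 (+); new bracket [2, 3]
m = 2.5, h(m) = -8.75 (−); new bracket [2.5, 3]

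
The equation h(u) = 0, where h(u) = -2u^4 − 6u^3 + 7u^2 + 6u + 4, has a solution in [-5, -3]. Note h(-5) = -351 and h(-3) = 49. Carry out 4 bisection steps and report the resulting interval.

h(-4) = -36 < 0, so the root lies in [-4, -3]
h(-3.5) = 25.875 > 0, so the root lies in [-4, -3.5]
h(-3.75) = 0.835938 > 0, so the root lies in [-4, -3.75]
h(-3.875) = -15.9653 < 0, so the root lies in [-3.875, -3.75]

[-3.875, -3.75]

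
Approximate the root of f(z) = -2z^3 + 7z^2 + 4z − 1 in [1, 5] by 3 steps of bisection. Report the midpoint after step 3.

z = 3 gives f = 20, positive; keep [3, 5]
z = 4 gives f = -1, negative; keep [3, 4]
z = 3.5 gives f = 13, positive; keep [3.5, 4]

3.5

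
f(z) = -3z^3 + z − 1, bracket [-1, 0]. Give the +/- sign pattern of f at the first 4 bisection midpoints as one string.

--+-

z = -0.5 gives f = -1.125, negative; keep [-1, -0.5]
z = -0.75 gives f = -0.484375, negative; keep [-1, -0.75]
z = -0.875 gives f = 0.134766, positive; keep [-0.875, -0.75]
z = -0.8125 gives f = -0.2034, negative; keep [-0.875, -0.8125]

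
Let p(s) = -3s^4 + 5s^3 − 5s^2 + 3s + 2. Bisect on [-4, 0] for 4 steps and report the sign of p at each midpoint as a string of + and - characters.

---+

p(-2) = -112 < 0, so the root lies in [-2, 0]
p(-1) = -14 < 0, so the root lies in [-1, 0]
p(-0.5) = -1.5625 < 0, so the root lies in [-0.5, 0]
p(-0.25) = 0.8477 > 0, so the root lies in [-0.5, -0.25]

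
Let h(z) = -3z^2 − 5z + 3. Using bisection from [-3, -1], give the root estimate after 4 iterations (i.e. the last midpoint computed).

z = -2 gives h = 1, positive; keep [-3, -2]
z = -2.5 gives h = -3.25, negative; keep [-2.5, -2]
z = -2.25 gives h = -0.9375, negative; keep [-2.25, -2]
z = -2.125 gives h = 0.0781, positive; keep [-2.25, -2.125]

-2.125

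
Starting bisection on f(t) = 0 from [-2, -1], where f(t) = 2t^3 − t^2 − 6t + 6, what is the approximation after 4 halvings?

f(-1.5) = 6 > 0, so the root lies in [-2, -1.5]
f(-1.75) = 2.71875 > 0, so the root lies in [-2, -1.75]
f(-1.875) = 0.550781 > 0, so the root lies in [-2, -1.875]
f(-1.9375) = -0.6753 < 0, so the root lies in [-1.9375, -1.875]

-1.9375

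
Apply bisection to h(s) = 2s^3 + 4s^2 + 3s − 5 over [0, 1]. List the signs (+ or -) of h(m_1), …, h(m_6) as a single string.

-+---+

s = 0.5 gives h = -2.25, negative; keep [0.5, 1]
s = 0.75 gives h = 0.34375, positive; keep [0.5, 0.75]
s = 0.625 gives h = -1.074219, negative; keep [0.625, 0.75]
s = 0.6875 gives h = -0.397, negative; keep [0.6875, 0.75]
s = 0.71875 gives h = -0.0347, negative; keep [0.71875, 0.75]
s = 0.734375 gives h = 0.1525, positive; keep [0.71875, 0.734375]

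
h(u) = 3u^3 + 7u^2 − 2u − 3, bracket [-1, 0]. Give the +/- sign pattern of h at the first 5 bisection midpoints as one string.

-++-+

h(-0.5) = -0.625 < 0, so the root lies in [-1, -0.5]
h(-0.75) = 1.171875 > 0, so the root lies in [-0.75, -0.5]
h(-0.625) = 0.251953 > 0, so the root lies in [-0.625, -0.5]
h(-0.5625) = -0.1941 < 0, so the root lies in [-0.625, -0.5625]
h(-0.59375) = 0.0273 > 0, so the root lies in [-0.59375, -0.5625]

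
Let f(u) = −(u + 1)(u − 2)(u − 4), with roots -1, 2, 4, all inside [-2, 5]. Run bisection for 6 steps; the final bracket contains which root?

midpoint 1.5: f = -3.125 < 0 → [-2, 1.5]
midpoint -0.25: f = -7.171875 < 0 → [-2, -0.25]
midpoint -1.125: f = 2.001953 > 0 → [-1.125, -0.25]
midpoint -0.6875: f = -3.9368 < 0 → [-1.125, -0.6875]
midpoint -0.90625: f = -1.3368 < 0 → [-1.125, -0.90625]
midpoint -1.015625: f = 0.2363 > 0 → [-1.015625, -0.90625]

-1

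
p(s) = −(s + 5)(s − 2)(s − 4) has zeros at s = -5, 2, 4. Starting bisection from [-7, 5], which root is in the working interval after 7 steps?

-5

midpoint -1: p = -60 < 0 → [-7, -1]
midpoint -4: p = -48 < 0 → [-7, -4]
midpoint -5.5: p = 35.625 > 0 → [-5.5, -4]
midpoint -4.75: p = -14.7656 < 0 → [-5.5, -4.75]
midpoint -5.125: p = 8.127 > 0 → [-5.125, -4.75]
midpoint -4.9375: p = -3.8752 < 0 → [-5.125, -4.9375]
midpoint -5.03125: p = 1.9844 > 0 → [-5.03125, -4.9375]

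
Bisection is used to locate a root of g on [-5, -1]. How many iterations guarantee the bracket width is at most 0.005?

10

Width after n steps is 4/2^n. Need 2^n ≥ 4/0.005 = 800.
2^9 = 512 < 800 ≤ 2^10 = 1024, so n = 10.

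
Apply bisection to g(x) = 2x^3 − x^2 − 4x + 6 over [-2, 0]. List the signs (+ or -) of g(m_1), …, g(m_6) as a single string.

++-++-

midpoint -1: g = 7 > 0 → [-2, -1]
midpoint -1.5: g = 3 > 0 → [-2, -1.5]
midpoint -1.75: g = -0.78125 < 0 → [-1.75, -1.5]
midpoint -1.625: g = 1.2773 > 0 → [-1.75, -1.625]
midpoint -1.6875: g = 0.2915 > 0 → [-1.75, -1.6875]
midpoint -1.71875: g = -0.2338 < 0 → [-1.71875, -1.6875]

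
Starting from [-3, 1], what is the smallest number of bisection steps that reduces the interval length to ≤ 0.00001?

Width after n steps is 4/2^n. Need 2^n ≥ 4/0.00001 = 400000.
2^18 = 262144 < 400000 ≤ 2^19 = 524288, so n = 19.

19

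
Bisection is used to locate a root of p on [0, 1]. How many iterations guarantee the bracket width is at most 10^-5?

17

Width after n steps is 1/2^n. Need 2^n ≥ 1/10^-5 = 100000.
2^16 = 65536 < 100000 ≤ 2^17 = 131072, so n = 17.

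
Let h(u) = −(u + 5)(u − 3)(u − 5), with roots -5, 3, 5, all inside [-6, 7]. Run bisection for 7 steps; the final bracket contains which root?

u = 0.5 gives h = -61.875, negative; keep [-6, 0.5]
u = -2.75 gives h = -100.265625, negative; keep [-6, -2.75]
u = -4.375 gives h = -43.212891, negative; keep [-6, -4.375]
u = -5.1875 gives h = 15.6394, positive; keep [-5.1875, -4.375]
u = -4.78125 gives h = -16.6491, negative; keep [-5.1875, -4.78125]
u = -4.984375 gives h = -1.2456, negative; keep [-5.1875, -4.984375]
u = -5.0859375 gives h = 7.0086, positive; keep [-5.0859375, -4.984375]

-5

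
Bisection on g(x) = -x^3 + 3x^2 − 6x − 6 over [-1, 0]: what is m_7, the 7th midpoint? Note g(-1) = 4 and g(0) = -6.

-0.6953125

g(-0.5) = -2.125 < 0, so the root lies in [-1, -0.5]
g(-0.75) = 0.609375 > 0, so the root lies in [-0.75, -0.5]
g(-0.625) = -0.833984 < 0, so the root lies in [-0.75, -0.625]
g(-0.6875) = -0.1321 < 0, so the root lies in [-0.75, -0.6875]
g(-0.71875) = 0.2336 > 0, so the root lies in [-0.71875, -0.6875]
g(-0.703125) = 0.0495 > 0, so the root lies in [-0.703125, -0.6875]
g(-0.6953125) = -0.0416 < 0, so the root lies in [-0.703125, -0.6953125]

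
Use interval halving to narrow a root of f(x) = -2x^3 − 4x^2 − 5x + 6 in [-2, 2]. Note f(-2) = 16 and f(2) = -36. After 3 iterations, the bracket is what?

midpoint 0: f = 6 > 0 → [0, 2]
midpoint 1: f = -5 < 0 → [0, 1]
midpoint 0.5: f = 2.25 > 0 → [0.5, 1]

[0.5, 1]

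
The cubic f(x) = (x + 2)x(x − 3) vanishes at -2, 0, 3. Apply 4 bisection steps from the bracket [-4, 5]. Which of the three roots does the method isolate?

3

x = 0.5 gives f = -3.125, negative; keep [0.5, 5]
x = 2.75 gives f = -3.265625, negative; keep [2.75, 5]
x = 3.875 gives f = 19.919922, positive; keep [2.75, 3.875]
x = 3.3125 gives f = 5.4993, positive; keep [2.75, 3.3125]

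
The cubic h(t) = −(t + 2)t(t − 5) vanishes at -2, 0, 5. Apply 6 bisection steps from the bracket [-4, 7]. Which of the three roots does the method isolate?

5

midpoint 1.5: h = 18.375 > 0 → [1.5, 7]
midpoint 4.25: h = 19.921875 > 0 → [4.25, 7]
midpoint 5.625: h = -26.806641 < 0 → [4.25, 5.625]
midpoint 4.9375: h = 2.1409 > 0 → [4.9375, 5.625]
midpoint 5.28125: h = -10.8152 < 0 → [4.9375, 5.28125]
midpoint 5.109375: h = -3.973 < 0 → [4.9375, 5.109375]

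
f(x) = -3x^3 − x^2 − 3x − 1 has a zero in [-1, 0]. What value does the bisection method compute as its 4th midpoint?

-0.3125

f(-0.5) = 0.625 > 0, so the root lies in [-0.5, 0]
f(-0.25) = -0.265625 < 0, so the root lies in [-0.5, -0.25]
f(-0.375) = 0.142578 > 0, so the root lies in [-0.375, -0.25]
f(-0.3125) = -0.0686 < 0, so the root lies in [-0.375, -0.3125]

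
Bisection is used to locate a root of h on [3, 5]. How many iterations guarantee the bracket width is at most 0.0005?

12

Width after n steps is 2/2^n. Need 2^n ≥ 2/0.0005 = 4000.
2^11 = 2048 < 4000 ≤ 2^12 = 4096, so n = 12.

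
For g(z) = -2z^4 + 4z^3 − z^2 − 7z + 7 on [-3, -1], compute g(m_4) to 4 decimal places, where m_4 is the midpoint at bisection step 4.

z = -2 gives g = -47, negative; keep [-2, -1]
z = -1.5 gives g = -8.375, negative; keep [-1.5, -1]
z = -1.25 gives g = 1.492188, positive; keep [-1.5, -1.25]
z = -1.375 gives g = -2.813, negative; keep [-1.375, -1.25]

-2.8130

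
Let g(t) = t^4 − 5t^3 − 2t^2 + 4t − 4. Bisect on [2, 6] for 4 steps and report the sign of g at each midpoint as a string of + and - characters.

midpoint 4: g = -84 < 0 → [4, 6]
midpoint 5: g = -34 < 0 → [5, 6]
midpoint 5.5: g = 40.6875 > 0 → [5, 5.5]
midpoint 5.25: g = -1.9492 < 0 → [5.25, 5.5]

--+-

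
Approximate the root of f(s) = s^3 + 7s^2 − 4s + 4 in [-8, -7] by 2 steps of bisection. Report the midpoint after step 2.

-7.75

f(-7.5) = 5.875 > 0, so the root lies in [-8, -7.5]
f(-7.75) = -10.046875 < 0, so the root lies in [-7.75, -7.5]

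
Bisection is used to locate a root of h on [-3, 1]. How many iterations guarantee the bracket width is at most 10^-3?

Width after n steps is 4/2^n. Need 2^n ≥ 4/10^-3 = 4000.
2^11 = 2048 < 4000 ≤ 2^12 = 4096, so n = 12.

12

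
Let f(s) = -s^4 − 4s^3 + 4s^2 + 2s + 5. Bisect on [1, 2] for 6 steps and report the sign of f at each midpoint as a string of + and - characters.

m = 1.5, f(m) = -1.5625 (−); new bracket [1, 1.5]
m = 1.25, f(m) = 3.496094 (+); new bracket [1.25, 1.5]
m = 1.375, f(m) = 1.3396 (+); new bracket [1.375, 1.5]
m = 1.4375, f(m) = -0.0112 (−); new bracket [1.375, 1.4375]
m = 1.40625, f(m) = 0.6883 (+); new bracket [1.40625, 1.4375]
m = 1.421875, f(m) = 0.3447 (+); new bracket [1.421875, 1.4375]

-++-++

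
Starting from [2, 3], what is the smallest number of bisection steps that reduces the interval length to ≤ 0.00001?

17

Width after n steps is 1/2^n. Need 2^n ≥ 1/0.00001 = 100000.
2^16 = 65536 < 100000 ≤ 2^17 = 131072, so n = 17.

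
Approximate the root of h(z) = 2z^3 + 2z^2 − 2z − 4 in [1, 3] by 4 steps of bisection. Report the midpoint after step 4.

1.125

midpoint 2: h = 16 > 0 → [1, 2]
midpoint 1.5: h = 4.25 > 0 → [1, 1.5]
midpoint 1.25: h = 0.53125 > 0 → [1, 1.25]
midpoint 1.125: h = -0.8711 < 0 → [1.125, 1.25]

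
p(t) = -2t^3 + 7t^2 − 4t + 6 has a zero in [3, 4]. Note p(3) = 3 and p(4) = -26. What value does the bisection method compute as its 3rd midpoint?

m = 3.5, p(m) = -8 (−); new bracket [3, 3.5]
m = 3.25, p(m) = -1.71875 (−); new bracket [3, 3.25]
m = 3.125, p(m) = 0.824219 (+); new bracket [3.125, 3.25]

3.125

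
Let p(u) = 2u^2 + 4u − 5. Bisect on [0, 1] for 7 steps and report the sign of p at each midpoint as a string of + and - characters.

p(0.5) = -2.5 < 0, so the root lies in [0.5, 1]
p(0.75) = -0.875 < 0, so the root lies in [0.75, 1]
p(0.875) = 0.03125 > 0, so the root lies in [0.75, 0.875]
p(0.8125) = -0.4297 < 0, so the root lies in [0.8125, 0.875]
p(0.84375) = -0.2012 < 0, so the root lies in [0.84375, 0.875]
p(0.859375) = -0.0854 < 0, so the root lies in [0.859375, 0.875]
p(0.8671875) = -0.0272 < 0, so the root lies in [0.8671875, 0.875]

--+----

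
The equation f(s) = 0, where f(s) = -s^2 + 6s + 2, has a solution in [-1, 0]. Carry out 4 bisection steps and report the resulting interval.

[-0.375, -0.3125]

s = -0.5 gives f = -1.25, negative; keep [-0.5, 0]
s = -0.25 gives f = 0.4375, positive; keep [-0.5, -0.25]
s = -0.375 gives f = -0.390625, negative; keep [-0.375, -0.25]
s = -0.3125 gives f = 0.0273, positive; keep [-0.375, -0.3125]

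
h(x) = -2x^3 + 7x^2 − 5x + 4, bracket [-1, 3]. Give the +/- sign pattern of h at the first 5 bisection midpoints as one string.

m = 1, h(m) = 4 (+); new bracket [1, 3]
m = 2, h(m) = 6 (+); new bracket [2, 3]
m = 2.5, h(m) = 4 (+); new bracket [2.5, 3]
m = 2.75, h(m) = 1.5938 (+); new bracket [2.75, 3]
m = 2.875, h(m) = -0.043 (−); new bracket [2.75, 2.875]

++++-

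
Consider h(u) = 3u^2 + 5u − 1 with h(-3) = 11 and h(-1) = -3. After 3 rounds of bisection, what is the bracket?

[-2, -1.75]

u = -2 gives h = 1, positive; keep [-2, -1]
u = -1.5 gives h = -1.75, negative; keep [-2, -1.5]
u = -1.75 gives h = -0.5625, negative; keep [-2, -1.75]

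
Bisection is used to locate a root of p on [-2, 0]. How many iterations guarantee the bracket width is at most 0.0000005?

22

Width after n steps is 2/2^n. Need 2^n ≥ 2/0.0000005 = 4000000.
2^21 = 2097152 < 4000000 ≤ 2^22 = 4194304, so n = 22.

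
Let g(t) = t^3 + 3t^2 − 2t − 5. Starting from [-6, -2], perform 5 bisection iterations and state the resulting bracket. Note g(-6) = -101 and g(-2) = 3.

[-3.25, -3.125]

midpoint -4: g = -13 < 0 → [-4, -2]
midpoint -3: g = 1 > 0 → [-4, -3]
midpoint -3.5: g = -4.125 < 0 → [-3.5, -3]
midpoint -3.25: g = -1.1406 < 0 → [-3.25, -3]
midpoint -3.125: g = 0.0293 > 0 → [-3.25, -3.125]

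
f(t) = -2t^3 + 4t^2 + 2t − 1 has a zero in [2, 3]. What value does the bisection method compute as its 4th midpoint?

2.3125

t = 2.5 gives f = -2.25, negative; keep [2, 2.5]
t = 2.25 gives f = 0.96875, positive; keep [2.25, 2.5]
t = 2.375 gives f = -0.480469, negative; keep [2.25, 2.375]
t = 2.3125 gives f = 0.2827, positive; keep [2.3125, 2.375]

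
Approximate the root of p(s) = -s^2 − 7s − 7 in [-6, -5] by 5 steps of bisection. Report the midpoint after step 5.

s = -5.5 gives p = 1.25, positive; keep [-6, -5.5]
s = -5.75 gives p = 0.1875, positive; keep [-6, -5.75]
s = -5.875 gives p = -0.390625, negative; keep [-5.875, -5.75]
s = -5.8125 gives p = -0.0977, negative; keep [-5.8125, -5.75]
s = -5.78125 gives p = 0.0459, positive; keep [-5.8125, -5.78125]

-5.78125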